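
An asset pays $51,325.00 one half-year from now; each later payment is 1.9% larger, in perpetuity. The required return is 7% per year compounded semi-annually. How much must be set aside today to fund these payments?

$3,207,812.50

Periodic rate r = 0.07/2 per half-year.
Growing perpetuity (Gordon): PV = PMT₁ / (r − g) = 51,325 / (r − 0.019) = $3,207,812.50.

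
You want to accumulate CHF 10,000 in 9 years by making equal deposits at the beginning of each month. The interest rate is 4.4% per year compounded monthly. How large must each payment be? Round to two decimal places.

CHF 75.36

Level annuity due; solve FV = PMT × [((1+r)^n − 1)/r] × (1+r) for PMT.
Periodic rate r = 0.044/12 per month; n is counted in months.
With n = 108: PMT = 10,000 / ([((1+r)^n − 1)/r] × (1+r)) = CHF 75.36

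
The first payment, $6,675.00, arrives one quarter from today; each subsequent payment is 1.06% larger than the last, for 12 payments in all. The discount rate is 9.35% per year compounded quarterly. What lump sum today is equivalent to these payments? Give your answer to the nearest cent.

$73,114.02

Periodic rate r = 0.0935/4 per quarter; n is counted in quarters.
Growing ordinary annuity: PV = PMT₁ × [1 − ((1+g)/(1+r))^n] / (r − g) = 6,675 × [1 − ((1+0.0106)/(1+r))^12] / (r − 0.0106) = $73,114.02.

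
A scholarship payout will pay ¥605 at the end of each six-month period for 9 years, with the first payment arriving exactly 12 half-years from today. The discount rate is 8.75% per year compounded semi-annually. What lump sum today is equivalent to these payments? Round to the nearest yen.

¥4,639

Ordinary annuity of 18 payments, first payment at period 12.
Periodic rate r = 0.0875/2 per half-year; n is counted in half-years.
The ordinary-annuity PV formula values the stream one period before the first payment (period 11); discount that back 11 periods:
PV₀ = 605 × [1 − (1+r)^−18] / r × (1+r)^−11 = ¥4,639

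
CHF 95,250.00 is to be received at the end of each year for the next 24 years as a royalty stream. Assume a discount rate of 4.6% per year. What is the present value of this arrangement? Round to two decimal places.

This is an ordinary annuity: 24 payments of CHF 95,250.00 at the end of each year.
Periodic rate r = 0.046 per year.
PV = PMT × [(1 − (1+r)^−n)/r] = 95,250 × [1 − (1+r)^−24] / r = CHF 1,367,018.32

CHF 1,367,018.32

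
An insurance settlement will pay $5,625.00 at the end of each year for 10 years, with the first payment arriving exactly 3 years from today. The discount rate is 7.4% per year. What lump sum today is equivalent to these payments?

Ordinary annuity of 10 payments, first payment at period 3.
Periodic rate r = 0.074 per year.
The ordinary-annuity PV formula values the stream one period before the first payment (period 2); discount that back 2 periods:
PV₀ = 5,625 × [1 − (1+r)^−10] / r × (1+r)^−2 = $33,626.51

$33,626.51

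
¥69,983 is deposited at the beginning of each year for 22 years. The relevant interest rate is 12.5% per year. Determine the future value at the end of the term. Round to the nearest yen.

This is an annuity due: 22 deposits of ¥69,983 at the beginning of each year.
Periodic rate r = 0.125 per year.
FV = PMT × [((1+r)^n − 1)/r] × (1+r) = 69,983 × [(1+r)^22 − 1] / r × (1+r) = ¥7,776,176

¥7,776,176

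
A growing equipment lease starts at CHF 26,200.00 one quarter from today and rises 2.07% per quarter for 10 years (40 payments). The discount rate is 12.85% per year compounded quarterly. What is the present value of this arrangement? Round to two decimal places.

Periodic rate r = 0.1285/4 per quarter; n is counted in quarters.
Growing ordinary annuity: PV = PMT₁ × [1 − ((1+g)/(1+r))^n] / (r − g) = 26,200 × [1 − ((1+0.0207)/(1+r))^40] / (r − 0.0207) = CHF 824,027.29.

CHF 824,027.29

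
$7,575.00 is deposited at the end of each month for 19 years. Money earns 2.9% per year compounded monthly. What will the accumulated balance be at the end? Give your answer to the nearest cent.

This is an ordinary annuity: 228 deposits of $7,575.00 at the end of each month.
Periodic rate r = 0.029/12 per month; n is counted in months.
FV = PMT × [((1+r)^n − 1)/r] = 7,575 × [(1+r)^228 − 1] / r = $2,300,190.77

$2,300,190.77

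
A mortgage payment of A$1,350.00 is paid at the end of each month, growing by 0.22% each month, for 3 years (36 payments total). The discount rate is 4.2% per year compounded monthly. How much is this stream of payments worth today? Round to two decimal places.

A$47,348.49

Periodic rate r = 0.042/12 per month; n is counted in months.
Growing ordinary annuity: PV = PMT₁ × [1 − ((1+g)/(1+r))^n] / (r − g) = 1,350 × [1 − ((1+0.0022)/(1+r))^36] / (r − 0.0022) = A$47,348.49.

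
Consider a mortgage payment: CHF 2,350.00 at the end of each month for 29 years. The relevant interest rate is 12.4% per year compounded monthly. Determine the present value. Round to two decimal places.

This is an ordinary annuity: 348 payments of CHF 2,350.00 at the end of each month.
Periodic rate r = 0.124/12 per month; n is counted in months.
PV = PMT × [(1 − (1+r)^−n)/r] = 2,350 × [1 − (1+r)^−348] / r = CHF 221,064.32

CHF 221,064.32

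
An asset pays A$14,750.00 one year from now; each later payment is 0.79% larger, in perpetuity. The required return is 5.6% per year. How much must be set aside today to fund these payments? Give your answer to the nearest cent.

Periodic rate r = 0.056 per year.
Growing perpetuity (Gordon): PV = PMT₁ / (r − g) = 14,750 / (r − 0.0079) = A$306,652.81.

A$306,652.81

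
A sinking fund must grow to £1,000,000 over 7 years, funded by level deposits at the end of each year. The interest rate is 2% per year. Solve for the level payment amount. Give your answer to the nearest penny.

£134,511.96

Level ordinary annuity; solve FV = PMT × [((1+r)^n − 1)/r] for PMT.
Periodic rate r = 0.02 per year.
With n = 7: PMT = 1,000,000 / ([((1+r)^n − 1)/r]) = £134,511.96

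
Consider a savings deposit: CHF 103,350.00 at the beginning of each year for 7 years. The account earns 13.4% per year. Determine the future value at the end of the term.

CHF 1,234,544.22

This is an annuity due: 7 deposits of CHF 103,350.00 at the beginning of each year.
Periodic rate r = 0.134 per year.
FV = PMT × [((1+r)^n − 1)/r] × (1+r) = 103,350 × [(1+r)^7 − 1] / r × (1+r) = CHF 1,234,544.22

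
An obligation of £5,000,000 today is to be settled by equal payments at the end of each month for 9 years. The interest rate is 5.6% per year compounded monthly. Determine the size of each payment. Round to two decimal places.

£59,044.53

Level ordinary annuity; solve PV = PMT × [(1 − (1+r)^−n)/r] for PMT.
Periodic rate r = 0.056/12 per month; n is counted in months.
With n = 108: PMT = 5,000,000 / ([(1 − (1+r)^−n)/r]) = £59,044.53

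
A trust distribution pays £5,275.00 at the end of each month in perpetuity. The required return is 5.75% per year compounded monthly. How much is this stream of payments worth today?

£1,100,869.57

Periodic rate r = 0.0575/12 per month.
Level perpetuity: PV = PMT / r = 5,275 / (0.0575/12) = £1,100,869.57.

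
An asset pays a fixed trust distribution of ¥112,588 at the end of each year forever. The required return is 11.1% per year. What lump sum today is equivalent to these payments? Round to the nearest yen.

¥1,014,306

Periodic rate r = 0.111 per year.
Level perpetuity: PV = PMT / r = 112,588 / (0.111) = ¥1,014,306.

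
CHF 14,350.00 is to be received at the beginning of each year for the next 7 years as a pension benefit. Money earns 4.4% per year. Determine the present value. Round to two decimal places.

This is an annuity due: 7 payments of CHF 14,350.00 at the beginning of each year.
Periodic rate r = 0.044 per year.
PV = PMT × [(1 − (1+r)^−n)/r] × (1+r) = 14,350 × [1 − (1+r)^−7] / r × (1+r) = CHF 88,604.89

CHF 88,604.89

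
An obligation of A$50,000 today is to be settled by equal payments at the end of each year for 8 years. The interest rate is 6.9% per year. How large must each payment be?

A$8,340.97

Level ordinary annuity; solve PV = PMT × [(1 − (1+r)^−n)/r] for PMT.
Periodic rate r = 0.069 per year.
With n = 8: PMT = 50,000 / ([(1 − (1+r)^−n)/r]) = A$8,340.97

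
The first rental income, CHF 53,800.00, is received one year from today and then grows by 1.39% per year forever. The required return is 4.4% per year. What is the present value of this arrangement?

CHF 1,787,375.42

Periodic rate r = 0.044 per year.
Growing perpetuity (Gordon): PV = PMT₁ / (r − g) = 53,800 / (r − 0.0139) = CHF 1,787,375.42.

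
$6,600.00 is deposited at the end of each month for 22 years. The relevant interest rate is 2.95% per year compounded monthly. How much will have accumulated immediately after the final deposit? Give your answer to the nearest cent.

$2,448,764.11

This is an ordinary annuity: 264 deposits of $6,600.00 at the end of each month.
Periodic rate r = 0.0295/12 per month; n is counted in months.
FV = PMT × [((1+r)^n − 1)/r] = 6,600 × [(1+r)^264 − 1] / r = $2,448,764.11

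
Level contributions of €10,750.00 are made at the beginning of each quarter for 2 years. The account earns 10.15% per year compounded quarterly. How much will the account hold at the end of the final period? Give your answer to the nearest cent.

This is an annuity due: 8 deposits of €10,750.00 at the beginning of each quarter.
Periodic rate r = 0.1015/4 per quarter; n is counted in quarters.
FV = PMT × [((1+r)^n − 1)/r] × (1+r) = 10,750 × [(1+r)^8 − 1] / r × (1+r) = €96,424.26

€96,424.26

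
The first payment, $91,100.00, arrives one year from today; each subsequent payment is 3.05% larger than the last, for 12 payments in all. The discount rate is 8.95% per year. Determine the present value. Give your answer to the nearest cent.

Periodic rate r = 0.0895 per year.
Growing ordinary annuity: PV = PMT₁ × [1 − ((1+g)/(1+r))^n] / (r − g) = 91,100 × [1 − ((1+0.0305)/(1+r))^12] / (r − 0.0305) = $752,450.08.

$752,450.08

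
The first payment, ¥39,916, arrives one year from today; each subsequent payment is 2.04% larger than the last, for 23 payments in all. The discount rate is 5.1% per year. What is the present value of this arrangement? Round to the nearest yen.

Periodic rate r = 0.051 per year.
Growing ordinary annuity: PV = PMT₁ × [1 − ((1+g)/(1+r))^n] / (r − g) = 39,916 × [1 − ((1+0.0204)/(1+r))^23] / (r − 0.0204) = ¥643,320.

¥643,320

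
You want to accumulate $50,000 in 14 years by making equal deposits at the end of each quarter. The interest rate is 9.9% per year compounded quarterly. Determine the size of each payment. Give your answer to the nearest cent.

Level ordinary annuity; solve FV = PMT × [((1+r)^n − 1)/r] for PMT.
Periodic rate r = 0.099/4 per quarter; n is counted in quarters.
With n = 56: PMT = 50,000 / ([((1+r)^n − 1)/r]) = $422.08

$422.08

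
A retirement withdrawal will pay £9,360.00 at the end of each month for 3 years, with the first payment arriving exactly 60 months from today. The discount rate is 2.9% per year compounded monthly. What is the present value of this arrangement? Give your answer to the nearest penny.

£279,558.86

Ordinary annuity of 36 payments, first payment at period 60.
Periodic rate r = 0.029/12 per month; n is counted in months.
The ordinary-annuity PV formula values the stream one period before the first payment (period 59); discount that back 59 periods:
PV₀ = 9,360 × [1 − (1+r)^−36] / r × (1+r)^−59 = £279,558.86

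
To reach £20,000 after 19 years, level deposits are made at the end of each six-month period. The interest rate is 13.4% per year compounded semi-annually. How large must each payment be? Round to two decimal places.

£124.59

Level ordinary annuity; solve FV = PMT × [((1+r)^n − 1)/r] for PMT.
Periodic rate r = 0.134/2 per half-year; n is counted in half-years.
With n = 38: PMT = 20,000 / ([((1+r)^n − 1)/r]) = £124.59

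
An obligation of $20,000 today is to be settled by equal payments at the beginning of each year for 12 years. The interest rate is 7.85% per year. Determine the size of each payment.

$2,441.64

Level annuity due; solve PV = PMT × [(1 − (1+r)^−n)/r] × (1+r) for PMT.
Periodic rate r = 0.0785 per year.
With n = 12: PMT = 20,000 / ([(1 − (1+r)^−n)/r] × (1+r)) = $2,441.64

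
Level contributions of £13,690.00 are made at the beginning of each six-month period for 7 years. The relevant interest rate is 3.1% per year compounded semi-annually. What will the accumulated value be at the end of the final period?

This is an annuity due: 14 deposits of £13,690.00 at the beginning of each six-month period.
Periodic rate r = 0.031/2 per half-year; n is counted in half-years.
FV = PMT × [((1+r)^n − 1)/r] × (1+r) = 13,690 × [(1+r)^14 − 1] / r × (1+r) = £215,509.00

£215,509.00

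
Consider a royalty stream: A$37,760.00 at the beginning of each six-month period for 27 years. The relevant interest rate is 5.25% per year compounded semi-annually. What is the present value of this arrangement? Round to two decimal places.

A$1,111,914.81

This is an annuity due: 54 payments of A$37,760.00 at the beginning of each six-month period.
Periodic rate r = 0.0525/2 per half-year; n is counted in half-years.
PV = PMT × [(1 − (1+r)^−n)/r] × (1+r) = 37,760 × [1 − (1+r)^−54] / r × (1+r) = A$1,111,914.81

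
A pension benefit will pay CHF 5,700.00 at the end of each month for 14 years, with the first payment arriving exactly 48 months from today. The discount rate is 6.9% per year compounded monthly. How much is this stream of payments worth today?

Ordinary annuity of 168 payments, first payment at period 48.
Periodic rate r = 0.069/12 per month; n is counted in months.
The ordinary-annuity PV formula values the stream one period before the first payment (period 47); discount that back 47 periods:
PV₀ = 5,700 × [1 − (1+r)^−168] / r × (1+r)^−47 = CHF 468,171.12

CHF 468,171.12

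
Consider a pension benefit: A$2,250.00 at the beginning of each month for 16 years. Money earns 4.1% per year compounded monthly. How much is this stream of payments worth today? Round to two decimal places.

This is an annuity due: 192 payments of A$2,250.00 at the beginning of each month.
Periodic rate r = 0.041/12 per month; n is counted in months.
PV = PMT × [(1 − (1+r)^−n)/r] × (1+r) = 2,250 × [1 − (1+r)^−192] / r × (1+r) = A$317,505.69

A$317,505.69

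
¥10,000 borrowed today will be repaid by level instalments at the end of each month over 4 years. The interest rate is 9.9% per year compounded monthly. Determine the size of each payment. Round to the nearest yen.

¥253

Level ordinary annuity; solve PV = PMT × [(1 − (1+r)^−n)/r] for PMT.
Periodic rate r = 0.099/12 per month; n is counted in months.
With n = 48: PMT = 10,000 / ([(1 − (1+r)^−n)/r]) = ¥253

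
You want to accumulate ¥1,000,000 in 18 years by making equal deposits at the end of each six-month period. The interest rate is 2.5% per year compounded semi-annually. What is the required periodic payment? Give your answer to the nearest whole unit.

Level ordinary annuity; solve FV = PMT × [((1+r)^n − 1)/r] for PMT.
Periodic rate r = 0.025/2 per half-year; n is counted in half-years.
With n = 36: PMT = 1,000,000 / ([((1+r)^n − 1)/r]) = ¥22,165

¥22,165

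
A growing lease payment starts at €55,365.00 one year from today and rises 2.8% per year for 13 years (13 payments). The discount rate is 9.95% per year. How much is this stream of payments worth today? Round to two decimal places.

Periodic rate r = 0.0995 per year.
Growing ordinary annuity: PV = PMT₁ × [1 − ((1+g)/(1+r))^n] / (r − g) = 55,365 × [1 − ((1+0.028)/(1+r))^13] / (r − 0.028) = €451,261.88.

€451,261.88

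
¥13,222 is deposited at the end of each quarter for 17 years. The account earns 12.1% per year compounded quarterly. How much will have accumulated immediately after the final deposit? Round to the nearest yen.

¥2,879,334

This is an ordinary annuity: 68 deposits of ¥13,222 at the end of each quarter.
Periodic rate r = 0.121/4 per quarter; n is counted in quarters.
FV = PMT × [((1+r)^n − 1)/r] = 13,222 × [(1+r)^68 − 1] / r = ¥2,879,334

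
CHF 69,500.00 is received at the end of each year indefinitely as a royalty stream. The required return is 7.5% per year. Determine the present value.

CHF 926,666.67

Periodic rate r = 0.075 per year.
Level perpetuity: PV = PMT / r = 69,500 / (0.075) = CHF 926,666.67.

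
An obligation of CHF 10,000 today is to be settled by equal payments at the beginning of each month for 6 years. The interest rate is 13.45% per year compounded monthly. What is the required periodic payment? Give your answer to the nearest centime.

CHF 200.87

Level annuity due; solve PV = PMT × [(1 − (1+r)^−n)/r] × (1+r) for PMT.
Periodic rate r = 0.1345/12 per month; n is counted in months.
With n = 72: PMT = 10,000 / ([(1 − (1+r)^−n)/r] × (1+r)) = CHF 200.87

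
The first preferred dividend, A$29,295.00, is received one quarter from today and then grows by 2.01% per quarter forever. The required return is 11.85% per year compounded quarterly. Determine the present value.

Periodic rate r = 0.1185/4 per quarter.
Growing perpetuity (Gordon): PV = PMT₁ / (r − g) = 29,295 / (r − 0.0201) = A$3,075,590.55.

A$3,075,590.55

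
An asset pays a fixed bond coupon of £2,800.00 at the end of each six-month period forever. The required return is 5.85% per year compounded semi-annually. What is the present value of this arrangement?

£95,726.50

Periodic rate r = 0.0585/2 per half-year.
Level perpetuity: PV = PMT / r = 2,800 / (0.0585/2) = £95,726.50.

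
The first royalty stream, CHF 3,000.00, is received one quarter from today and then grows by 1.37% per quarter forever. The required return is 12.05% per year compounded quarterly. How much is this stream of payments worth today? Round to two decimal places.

Periodic rate r = 0.1205/4 per quarter.
Growing perpetuity (Gordon): PV = PMT₁ / (r − g) = 3,000 / (r − 0.0137) = CHF 182,648.40.

CHF 182,648.40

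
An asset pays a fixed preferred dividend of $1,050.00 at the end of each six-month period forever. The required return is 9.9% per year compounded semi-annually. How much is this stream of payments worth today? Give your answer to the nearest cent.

Periodic rate r = 0.099/2 per half-year.
Level perpetuity: PV = PMT / r = 1,050 / (0.099/2) = $21,212.12.

$21,212.12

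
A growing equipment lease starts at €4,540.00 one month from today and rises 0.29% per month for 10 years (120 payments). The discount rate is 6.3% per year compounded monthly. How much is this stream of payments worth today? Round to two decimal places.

Periodic rate r = 0.063/12 per month; n is counted in months.
Growing ordinary annuity: PV = PMT₁ × [1 − ((1+g)/(1+r))^n] / (r − g) = 4,540 × [1 − ((1+0.0029)/(1+r))^120] / (r − 0.0029) = €473,053.82.

€473,053.82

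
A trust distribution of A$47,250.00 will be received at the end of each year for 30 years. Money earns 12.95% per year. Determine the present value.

A$355,412.40

This is an ordinary annuity: 30 payments of A$47,250.00 at the end of each year.
Periodic rate r = 0.1295 per year.
PV = PMT × [(1 − (1+r)^−n)/r] = 47,250 × [1 − (1+r)^−30] / r = A$355,412.40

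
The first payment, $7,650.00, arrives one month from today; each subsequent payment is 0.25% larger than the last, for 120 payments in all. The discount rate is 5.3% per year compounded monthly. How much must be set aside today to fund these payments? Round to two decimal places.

$817,564.40

Periodic rate r = 0.053/12 per month; n is counted in months.
Growing ordinary annuity: PV = PMT₁ × [1 − ((1+g)/(1+r))^n] / (r − g) = 7,650 × [1 − ((1+0.0025)/(1+r))^120] / (r − 0.0025) = $817,564.40.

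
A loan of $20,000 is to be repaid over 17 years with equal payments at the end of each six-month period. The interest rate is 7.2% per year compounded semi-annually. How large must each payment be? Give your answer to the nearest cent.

$1,029.23

Level ordinary annuity; solve PV = PMT × [(1 − (1+r)^−n)/r] for PMT.
Periodic rate r = 0.072/2 per half-year; n is counted in half-years.
With n = 34: PMT = 20,000 / ([(1 − (1+r)^−n)/r]) = $1,029.23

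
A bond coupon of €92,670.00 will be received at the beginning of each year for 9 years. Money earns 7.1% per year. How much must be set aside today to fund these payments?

This is an annuity due: 9 payments of €92,670.00 at the beginning of each year.
Periodic rate r = 0.071 per year.
PV = PMT × [(1 − (1+r)^−n)/r] × (1+r) = 92,670 × [1 − (1+r)^−9] / r × (1+r) = €643,892.20

€643,892.20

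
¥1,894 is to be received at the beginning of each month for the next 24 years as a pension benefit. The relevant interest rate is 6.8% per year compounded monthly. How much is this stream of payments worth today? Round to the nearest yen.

¥270,100

This is an annuity due: 288 payments of ¥1,894 at the beginning of each month.
Periodic rate r = 0.068/12 per month; n is counted in months.
PV = PMT × [(1 − (1+r)^−n)/r] × (1+r) = 1,894 × [1 − (1+r)^−288] / r × (1+r) = ¥270,100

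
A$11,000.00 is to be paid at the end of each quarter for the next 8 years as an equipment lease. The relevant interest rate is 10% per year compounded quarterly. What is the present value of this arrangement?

This is an ordinary annuity: 32 payments of A$11,000.00 at the end of each quarter.
Periodic rate r = 0.1/4 per quarter; n is counted in quarters.
PV = PMT × [(1 − (1+r)^−n)/r] = 11,000 × [1 − (1+r)^−32] / r = A$240,340.96

A$240,340.96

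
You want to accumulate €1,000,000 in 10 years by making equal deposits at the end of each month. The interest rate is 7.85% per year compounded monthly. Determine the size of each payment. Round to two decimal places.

€5,511.98

Level ordinary annuity; solve FV = PMT × [((1+r)^n − 1)/r] for PMT.
Periodic rate r = 0.0785/12 per month; n is counted in months.
With n = 120: PMT = 1,000,000 / ([((1+r)^n − 1)/r]) = €5,511.98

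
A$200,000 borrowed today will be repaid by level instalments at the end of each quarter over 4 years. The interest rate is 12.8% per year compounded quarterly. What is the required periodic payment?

A$16,166.61

Level ordinary annuity; solve PV = PMT × [(1 − (1+r)^−n)/r] for PMT.
Periodic rate r = 0.128/4 per quarter; n is counted in quarters.
With n = 16: PMT = 200,000 / ([(1 − (1+r)^−n)/r]) = A$16,166.61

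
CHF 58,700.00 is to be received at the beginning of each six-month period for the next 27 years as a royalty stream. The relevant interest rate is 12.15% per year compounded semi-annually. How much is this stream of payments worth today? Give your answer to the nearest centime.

CHF 982,532.21

This is an annuity due: 54 payments of CHF 58,700.00 at the beginning of each six-month period.
Periodic rate r = 0.1215/2 per half-year; n is counted in half-years.
PV = PMT × [(1 − (1+r)^−n)/r] × (1+r) = 58,700 × [1 − (1+r)^−54] / r × (1+r) = CHF 982,532.21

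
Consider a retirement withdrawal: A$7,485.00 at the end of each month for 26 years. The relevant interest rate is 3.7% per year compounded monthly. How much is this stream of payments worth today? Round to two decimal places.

This is an ordinary annuity: 312 payments of A$7,485.00 at the end of each month.
Periodic rate r = 0.037/12 per month; n is counted in months.
PV = PMT × [(1 − (1+r)^−n)/r] = 7,485 × [1 − (1+r)^−312] / r = A$1,498,552.39

A$1,498,552.39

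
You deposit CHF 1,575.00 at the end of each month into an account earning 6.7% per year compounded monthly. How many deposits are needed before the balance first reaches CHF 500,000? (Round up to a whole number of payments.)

Periodic rate r = 0.067/12 per month; n is counted in months.
Ordinary annuity FV: 500,000 = 1,575 × [((1+r)^n − 1)/r].
(1+r)^n = 1 + 500,000 × r / 1,575, so n = ln(1 + 500,000·r/1,575) / ln(1+r) = 183.15.
Round up to a whole number of payments: n = 184.

184 payments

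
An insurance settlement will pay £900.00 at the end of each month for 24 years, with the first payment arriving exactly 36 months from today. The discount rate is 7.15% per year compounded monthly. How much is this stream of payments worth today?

Ordinary annuity of 288 payments, first payment at period 36.
Periodic rate r = 0.0715/12 per month; n is counted in months.
The ordinary-annuity PV formula values the stream one period before the first payment (period 35); discount that back 35 periods:
PV₀ = 900 × [1 − (1+r)^−288] / r × (1+r)^−35 = £100,521.75

£100,521.75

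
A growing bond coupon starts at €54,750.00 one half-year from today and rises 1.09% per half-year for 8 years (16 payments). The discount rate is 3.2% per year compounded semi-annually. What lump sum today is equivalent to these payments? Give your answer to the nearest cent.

Periodic rate r = 0.032/2 per half-year; n is counted in half-years.
Growing ordinary annuity: PV = PMT₁ × [1 − ((1+g)/(1+r))^n] / (r − g) = 54,750 × [1 − ((1+0.0109)/(1+r))^16] / (r − 0.0109) = €830,492.88.

€830,492.88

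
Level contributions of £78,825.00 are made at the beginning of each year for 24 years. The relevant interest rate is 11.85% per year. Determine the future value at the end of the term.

£10,191,653.71

This is an annuity due: 24 deposits of £78,825.00 at the beginning of each year.
Periodic rate r = 0.1185 per year.
FV = PMT × [((1+r)^n − 1)/r] × (1+r) = 78,825 × [(1+r)^24 − 1] / r × (1+r) = £10,191,653.71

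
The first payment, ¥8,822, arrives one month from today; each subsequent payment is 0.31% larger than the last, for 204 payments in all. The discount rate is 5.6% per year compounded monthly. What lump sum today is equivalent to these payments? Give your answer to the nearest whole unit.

¥1,535,376

Periodic rate r = 0.056/12 per month; n is counted in months.
Growing ordinary annuity: PV = PMT₁ × [1 − ((1+g)/(1+r))^n] / (r − g) = 8,822 × [1 − ((1+0.0031)/(1+r))^204] / (r − 0.0031) = ¥1,535,376.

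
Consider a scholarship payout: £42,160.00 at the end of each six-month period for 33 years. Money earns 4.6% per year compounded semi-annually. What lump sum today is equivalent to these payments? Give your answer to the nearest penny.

£1,424,365.78

This is an ordinary annuity: 66 payments of £42,160.00 at the end of each six-month period.
Periodic rate r = 0.046/2 per half-year; n is counted in half-years.
PV = PMT × [(1 − (1+r)^−n)/r] = 42,160 × [1 − (1+r)^−66] / r = £1,424,365.78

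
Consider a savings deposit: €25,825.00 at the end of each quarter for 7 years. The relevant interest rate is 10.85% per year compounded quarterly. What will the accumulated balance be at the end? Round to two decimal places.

This is an ordinary annuity: 28 deposits of €25,825.00 at the end of each quarter.
Periodic rate r = 0.1085/4 per quarter; n is counted in quarters.
FV = PMT × [((1+r)^n − 1)/r] = 25,825 × [(1+r)^28 − 1] / r = €1,062,220.84

€1,062,220.84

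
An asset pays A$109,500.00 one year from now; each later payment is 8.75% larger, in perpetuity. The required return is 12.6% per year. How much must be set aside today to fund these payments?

A$2,844,155.84

Periodic rate r = 0.126 per year.
Growing perpetuity (Gordon): PV = PMT₁ / (r − g) = 109,500 / (r − 0.0875) = A$2,844,155.84.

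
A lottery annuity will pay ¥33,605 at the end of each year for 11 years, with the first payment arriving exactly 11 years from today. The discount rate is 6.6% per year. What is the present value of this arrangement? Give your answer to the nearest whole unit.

Ordinary annuity of 11 payments, first payment at period 11.
Periodic rate r = 0.066 per year.
The ordinary-annuity PV formula values the stream one period before the first payment (period 10); discount that back 10 periods:
PV₀ = 33,605 × [1 − (1+r)^−11] / r × (1+r)^−10 = ¥135,680

¥135,680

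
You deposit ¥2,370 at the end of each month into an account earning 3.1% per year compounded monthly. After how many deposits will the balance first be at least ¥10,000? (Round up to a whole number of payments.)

5 payments

Periodic rate r = 0.031/12 per month; n is counted in months.
Ordinary annuity FV: 10,000 = 2,370 × [((1+r)^n − 1)/r].
(1+r)^n = 1 + 10,000 × r / 2,370, so n = ln(1 + 10,000·r/2,370) / ln(1+r) = 4.20.
Round up to a whole number of payments: n = 5.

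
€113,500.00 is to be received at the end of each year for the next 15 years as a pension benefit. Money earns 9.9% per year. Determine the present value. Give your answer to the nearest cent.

This is an ordinary annuity: 15 payments of €113,500.00 at the end of each year.
Periodic rate r = 0.099 per year.
PV = PMT × [(1 − (1+r)^−n)/r] = 113,500 × [1 − (1+r)^−15] / r = €868,240.20

€868,240.20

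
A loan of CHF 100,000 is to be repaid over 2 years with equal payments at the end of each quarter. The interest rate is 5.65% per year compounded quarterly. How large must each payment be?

Level ordinary annuity; solve PV = PMT × [(1 − (1+r)^−n)/r] for PMT.
Periodic rate r = 0.0565/4 per quarter; n is counted in quarters.
With n = 8: PMT = 100,000 / ([(1 − (1+r)^−n)/r]) = CHF 13,307.53

CHF 13,307.53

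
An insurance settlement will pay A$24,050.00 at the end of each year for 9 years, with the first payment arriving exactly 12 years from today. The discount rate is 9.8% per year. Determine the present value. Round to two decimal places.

Ordinary annuity of 9 payments, first payment at period 12.
Periodic rate r = 0.098 per year.
The ordinary-annuity PV formula values the stream one period before the first payment (period 11); discount that back 11 periods:
PV₀ = 24,050 × [1 − (1+r)^−9] / r × (1+r)^−11 = A$49,922.75

A$49,922.75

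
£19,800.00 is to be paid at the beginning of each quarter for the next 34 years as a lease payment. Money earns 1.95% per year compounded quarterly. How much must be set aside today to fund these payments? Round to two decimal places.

This is an annuity due: 136 payments of £19,800.00 at the beginning of each quarter.
Periodic rate r = 0.0195/4 per quarter; n is counted in quarters.
PV = PMT × [(1 − (1+r)^−n)/r] × (1+r) = 19,800 × [1 − (1+r)^−136] / r × (1+r) = £1,974,821.58

£1,974,821.58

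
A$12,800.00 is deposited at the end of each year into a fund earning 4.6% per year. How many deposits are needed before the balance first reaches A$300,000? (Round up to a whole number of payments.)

Periodic rate r = 0.046 per year.
Ordinary annuity FV: 300,000 = 12,800 × [((1+r)^n − 1)/r].
(1+r)^n = 1 + 300,000 × r / 12,800, so n = ln(1 + 300,000·r/12,800) / ln(1+r) = 16.26.
Round up to a whole number of payments: n = 17.

17 payments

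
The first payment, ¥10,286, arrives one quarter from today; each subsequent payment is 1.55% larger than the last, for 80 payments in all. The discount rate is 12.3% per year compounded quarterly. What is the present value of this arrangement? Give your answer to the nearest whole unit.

¥469,799

Periodic rate r = 0.123/4 per quarter; n is counted in quarters.
Growing ordinary annuity: PV = PMT₁ × [1 − ((1+g)/(1+r))^n] / (r − g) = 10,286 × [1 − ((1+0.0155)/(1+r))^80] / (r − 0.0155) = ¥469,799.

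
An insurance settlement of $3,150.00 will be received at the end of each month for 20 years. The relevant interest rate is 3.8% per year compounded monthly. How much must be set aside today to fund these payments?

This is an ordinary annuity: 240 payments of $3,150.00 at the end of each month.
Periodic rate r = 0.038/12 per month; n is counted in months.
PV = PMT × [(1 − (1+r)^−n)/r] = 3,150 × [1 − (1+r)^−240] / r = $528,972.86

$528,972.86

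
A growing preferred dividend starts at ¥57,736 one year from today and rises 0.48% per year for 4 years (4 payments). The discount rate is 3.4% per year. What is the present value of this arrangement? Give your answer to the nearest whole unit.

¥214,066

Periodic rate r = 0.034 per year.
Growing ordinary annuity: PV = PMT₁ × [1 − ((1+g)/(1+r))^n] / (r − g) = 57,736 × [1 − ((1+0.0048)/(1+r))^4] / (r − 0.0048) = ¥214,066.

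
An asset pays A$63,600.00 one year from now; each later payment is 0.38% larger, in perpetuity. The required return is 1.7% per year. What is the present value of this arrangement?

A$4,818,181.82

Periodic rate r = 0.017 per year.
Growing perpetuity (Gordon): PV = PMT₁ / (r − g) = 63,600 / (r − 0.0038) = A$4,818,181.82.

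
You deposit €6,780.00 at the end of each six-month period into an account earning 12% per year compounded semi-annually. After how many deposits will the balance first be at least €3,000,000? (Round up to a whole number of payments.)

57 payments

Periodic rate r = 0.12/2 per half-year; n is counted in half-years.
Ordinary annuity FV: 3,000,000 = 6,780 × [((1+r)^n − 1)/r].
(1+r)^n = 1 + 3,000,000 × r / 6,780, so n = ln(1 + 3,000,000·r/6,780) / ln(1+r) = 56.91.
Round up to a whole number of payments: n = 57.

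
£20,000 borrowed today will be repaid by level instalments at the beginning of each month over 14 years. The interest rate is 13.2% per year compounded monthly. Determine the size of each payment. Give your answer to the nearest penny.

Level annuity due; solve PV = PMT × [(1 − (1+r)^−n)/r] × (1+r) for PMT.
Periodic rate r = 0.132/12 per month; n is counted in months.
With n = 168: PMT = 20,000 / ([(1 − (1+r)^−n)/r] × (1+r)) = £258.79

£258.79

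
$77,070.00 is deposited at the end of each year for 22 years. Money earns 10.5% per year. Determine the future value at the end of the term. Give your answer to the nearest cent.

This is an ordinary annuity: 22 deposits of $77,070.00 at the end of each year.
Periodic rate r = 0.105 per year.
FV = PMT × [((1+r)^n − 1)/r] = 77,070 × [(1+r)^22 − 1] / r = $5,867,857.96

$5,867,857.96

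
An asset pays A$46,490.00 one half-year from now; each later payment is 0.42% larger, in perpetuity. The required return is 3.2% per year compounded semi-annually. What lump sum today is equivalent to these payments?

Periodic rate r = 0.032/2 per half-year.
Growing perpetuity (Gordon): PV = PMT₁ / (r − g) = 46,490 / (r − 0.0042) = A$3,939,830.51.

A$3,939,830.51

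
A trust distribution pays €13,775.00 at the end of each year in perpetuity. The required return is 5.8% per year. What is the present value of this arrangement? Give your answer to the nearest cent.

Periodic rate r = 0.058 per year.
Level perpetuity: PV = PMT / r = 13,775 / (0.058) = €237,500.00.

€237,500.00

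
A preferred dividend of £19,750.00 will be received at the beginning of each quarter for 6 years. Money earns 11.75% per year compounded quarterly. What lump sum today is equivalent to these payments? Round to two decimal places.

£346,631.80

This is an annuity due: 24 payments of £19,750.00 at the beginning of each quarter.
Periodic rate r = 0.1175/4 per quarter; n is counted in quarters.
PV = PMT × [(1 − (1+r)^−n)/r] × (1+r) = 19,750 × [1 − (1+r)^−24] / r × (1+r) = £346,631.80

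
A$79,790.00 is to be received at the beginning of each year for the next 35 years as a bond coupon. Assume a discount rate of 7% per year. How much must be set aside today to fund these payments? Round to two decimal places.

A$1,105,411.41

This is an annuity due: 35 payments of A$79,790.00 at the beginning of each year.
Periodic rate r = 0.07 per year.
PV = PMT × [(1 − (1+r)^−n)/r] × (1+r) = 79,790 × [1 − (1+r)^−35] / r × (1+r) = A$1,105,411.41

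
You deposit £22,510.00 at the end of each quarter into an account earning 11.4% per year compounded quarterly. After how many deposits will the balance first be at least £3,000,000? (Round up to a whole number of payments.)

56 payments

Periodic rate r = 0.114/4 per quarter; n is counted in quarters.
Ordinary annuity FV: 3,000,000 = 22,510 × [((1+r)^n − 1)/r].
(1+r)^n = 1 + 3,000,000 × r / 22,510, so n = ln(1 + 3,000,000·r/22,510) / ln(1+r) = 55.81.
Round up to a whole number of payments: n = 56.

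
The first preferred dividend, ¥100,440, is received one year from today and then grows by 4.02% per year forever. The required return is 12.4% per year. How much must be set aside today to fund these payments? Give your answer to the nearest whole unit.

Periodic rate r = 0.124 per year.
Growing perpetuity (Gordon): PV = PMT₁ / (r − g) = 100,440 / (r − 0.0402) = ¥1,198,568.

¥1,198,568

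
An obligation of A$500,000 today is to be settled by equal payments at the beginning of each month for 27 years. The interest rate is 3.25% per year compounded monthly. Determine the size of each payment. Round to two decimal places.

A$2,313.76

Level annuity due; solve PV = PMT × [(1 − (1+r)^−n)/r] × (1+r) for PMT.
Periodic rate r = 0.0325/12 per month; n is counted in months.
With n = 324: PMT = 500,000 / ([(1 − (1+r)^−n)/r] × (1+r)) = A$2,313.76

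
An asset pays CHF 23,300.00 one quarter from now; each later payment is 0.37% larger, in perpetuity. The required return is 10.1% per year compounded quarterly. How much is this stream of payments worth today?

CHF 1,081,206.50

Periodic rate r = 0.101/4 per quarter.
Growing perpetuity (Gordon): PV = PMT₁ / (r − g) = 23,300 / (r − 0.0037) = CHF 1,081,206.50.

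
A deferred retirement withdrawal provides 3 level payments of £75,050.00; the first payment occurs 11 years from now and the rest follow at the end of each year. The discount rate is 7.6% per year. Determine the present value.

£93,648.56

Ordinary annuity of 3 payments, first payment at period 11.
Periodic rate r = 0.076 per year.
The ordinary-annuity PV formula values the stream one period before the first payment (period 10); discount that back 10 periods:
PV₀ = 75,050 × [1 − (1+r)^−3] / r × (1+r)^−10 = £93,648.56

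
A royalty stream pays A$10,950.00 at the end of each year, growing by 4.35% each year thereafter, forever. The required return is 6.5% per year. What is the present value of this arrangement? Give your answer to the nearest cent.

A$509,302.33

Periodic rate r = 0.065 per year.
Growing perpetuity (Gordon): PV = PMT₁ / (r − g) = 10,950 / (r − 0.0435) = A$509,302.33.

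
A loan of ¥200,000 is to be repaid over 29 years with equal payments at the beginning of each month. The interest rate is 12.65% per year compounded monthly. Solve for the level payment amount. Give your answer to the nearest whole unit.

¥2,142

Level annuity due; solve PV = PMT × [(1 − (1+r)^−n)/r] × (1+r) for PMT.
Periodic rate r = 0.1265/12 per month; n is counted in months.
With n = 348: PMT = 200,000 / ([(1 − (1+r)^−n)/r] × (1+r)) = ¥2,142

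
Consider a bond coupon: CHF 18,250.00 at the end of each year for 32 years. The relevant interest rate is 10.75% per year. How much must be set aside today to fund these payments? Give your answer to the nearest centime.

CHF 163,298.18

This is an ordinary annuity: 32 payments of CHF 18,250.00 at the end of each year.
Periodic rate r = 0.1075 per year.
PV = PMT × [(1 − (1+r)^−n)/r] = 18,250 × [1 − (1+r)^−32] / r = CHF 163,298.18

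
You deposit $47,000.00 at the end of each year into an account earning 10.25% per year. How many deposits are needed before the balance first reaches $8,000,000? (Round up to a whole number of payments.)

Periodic rate r = 0.1025 per year.
Ordinary annuity FV: 8,000,000 = 47,000 × [((1+r)^n − 1)/r].
(1+r)^n = 1 + 8,000,000 × r / 47,000, so n = ln(1 + 8,000,000·r/47,000) / ln(1+r) = 29.87.
Round up to a whole number of payments: n = 30.

30 payments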